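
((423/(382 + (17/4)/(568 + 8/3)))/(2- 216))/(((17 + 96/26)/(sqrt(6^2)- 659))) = 114907104/703700503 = 0.16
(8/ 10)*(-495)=-396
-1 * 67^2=-4489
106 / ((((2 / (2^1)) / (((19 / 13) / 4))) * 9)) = 1007 / 234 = 4.30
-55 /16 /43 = -55 /688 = -0.08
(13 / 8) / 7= 13 / 56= 0.23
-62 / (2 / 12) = -372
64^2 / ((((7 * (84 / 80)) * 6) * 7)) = 40960 / 3087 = 13.27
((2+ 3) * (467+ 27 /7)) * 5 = 82400 /7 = 11771.43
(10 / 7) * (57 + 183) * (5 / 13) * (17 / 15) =13600 / 91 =149.45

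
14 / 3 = 4.67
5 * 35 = 175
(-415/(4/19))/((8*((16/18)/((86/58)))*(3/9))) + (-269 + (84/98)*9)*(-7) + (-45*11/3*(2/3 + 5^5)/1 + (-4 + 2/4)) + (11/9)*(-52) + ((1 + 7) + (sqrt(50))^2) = -34420138717/66816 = -515148.15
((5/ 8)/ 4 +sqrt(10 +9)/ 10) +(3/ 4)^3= sqrt(19)/ 10 +37/ 64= 1.01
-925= -925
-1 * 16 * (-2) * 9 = 288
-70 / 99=-0.71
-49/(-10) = 49/10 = 4.90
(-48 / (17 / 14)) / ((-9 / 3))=224 / 17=13.18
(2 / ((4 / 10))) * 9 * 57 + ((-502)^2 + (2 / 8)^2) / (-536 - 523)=39429295 / 16944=2327.04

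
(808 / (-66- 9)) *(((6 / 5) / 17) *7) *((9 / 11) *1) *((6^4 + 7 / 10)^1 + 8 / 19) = -5649.51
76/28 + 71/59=1618/413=3.92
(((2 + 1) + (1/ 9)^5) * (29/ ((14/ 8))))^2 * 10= 4222683054922240/ 170852435649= 24715.38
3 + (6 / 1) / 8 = 15 / 4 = 3.75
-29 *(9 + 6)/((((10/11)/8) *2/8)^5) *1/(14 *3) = -2448676093952/4375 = -559697392.90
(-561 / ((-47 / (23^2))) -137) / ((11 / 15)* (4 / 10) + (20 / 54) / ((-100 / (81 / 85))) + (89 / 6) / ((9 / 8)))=6663073500 / 14534797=458.42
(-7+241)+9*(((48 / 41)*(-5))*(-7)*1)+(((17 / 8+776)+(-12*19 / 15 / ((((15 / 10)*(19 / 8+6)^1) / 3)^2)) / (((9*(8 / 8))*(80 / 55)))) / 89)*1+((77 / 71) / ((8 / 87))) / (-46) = 11772606398851187 / 19259373249360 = 611.27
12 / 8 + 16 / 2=9.50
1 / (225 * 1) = 1 / 225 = 0.00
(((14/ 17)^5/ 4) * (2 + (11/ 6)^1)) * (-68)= -6184976/ 250563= -24.68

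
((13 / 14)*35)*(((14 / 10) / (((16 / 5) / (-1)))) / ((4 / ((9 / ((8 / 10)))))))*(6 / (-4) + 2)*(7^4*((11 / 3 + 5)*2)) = -213028725 / 256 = -832143.46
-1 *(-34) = 34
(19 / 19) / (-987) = -1 / 987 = -0.00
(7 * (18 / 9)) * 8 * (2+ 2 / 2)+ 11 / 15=5051 / 15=336.73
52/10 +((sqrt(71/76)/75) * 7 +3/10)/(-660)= 11439/2200 - 7 * sqrt(1349)/1881000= 5.20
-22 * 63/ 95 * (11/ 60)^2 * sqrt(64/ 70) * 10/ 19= -1331 * sqrt(70)/ 45125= -0.25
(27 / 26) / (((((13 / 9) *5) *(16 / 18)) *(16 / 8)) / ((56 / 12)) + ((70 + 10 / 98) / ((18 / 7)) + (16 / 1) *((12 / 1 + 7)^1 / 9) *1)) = 5103 / 313469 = 0.02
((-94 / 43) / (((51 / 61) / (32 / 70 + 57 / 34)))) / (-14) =7279313 / 18267690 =0.40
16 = 16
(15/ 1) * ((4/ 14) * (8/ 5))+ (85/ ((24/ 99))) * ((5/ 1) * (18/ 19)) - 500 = 621223/ 532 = 1167.71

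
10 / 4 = 5 / 2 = 2.50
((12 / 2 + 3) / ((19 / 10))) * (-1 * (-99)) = 8910 / 19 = 468.95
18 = 18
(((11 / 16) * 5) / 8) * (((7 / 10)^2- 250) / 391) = -274461 / 1000960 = -0.27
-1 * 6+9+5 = 8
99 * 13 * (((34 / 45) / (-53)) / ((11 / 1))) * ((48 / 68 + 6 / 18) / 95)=-0.02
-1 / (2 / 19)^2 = -361 / 4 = -90.25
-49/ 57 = -0.86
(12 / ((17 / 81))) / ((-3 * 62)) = -162 / 527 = -0.31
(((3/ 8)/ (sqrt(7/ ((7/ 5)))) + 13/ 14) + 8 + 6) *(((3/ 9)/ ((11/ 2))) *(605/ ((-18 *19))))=-605/ 378 - 11 *sqrt(5)/ 1368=-1.62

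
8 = 8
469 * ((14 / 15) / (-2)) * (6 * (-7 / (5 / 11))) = 505582 / 25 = 20223.28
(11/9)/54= 11/486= 0.02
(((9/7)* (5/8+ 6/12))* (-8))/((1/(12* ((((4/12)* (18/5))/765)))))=-648/2975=-0.22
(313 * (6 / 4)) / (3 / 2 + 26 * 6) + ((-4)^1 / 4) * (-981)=103318 / 105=983.98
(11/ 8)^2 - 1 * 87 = -5447/ 64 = -85.11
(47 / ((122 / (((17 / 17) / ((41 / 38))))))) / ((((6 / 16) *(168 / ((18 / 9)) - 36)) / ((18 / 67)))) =893 / 167567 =0.01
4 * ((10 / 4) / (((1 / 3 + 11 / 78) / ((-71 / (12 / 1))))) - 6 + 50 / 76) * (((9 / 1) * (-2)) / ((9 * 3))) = 205414 / 2109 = 97.40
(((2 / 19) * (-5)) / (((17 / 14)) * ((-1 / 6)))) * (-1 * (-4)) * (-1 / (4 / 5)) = -4200 / 323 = -13.00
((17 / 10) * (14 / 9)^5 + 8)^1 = 6933464 / 295245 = 23.48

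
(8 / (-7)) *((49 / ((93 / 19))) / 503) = -1064 / 46779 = -0.02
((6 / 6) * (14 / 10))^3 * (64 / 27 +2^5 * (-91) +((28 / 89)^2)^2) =-7984.00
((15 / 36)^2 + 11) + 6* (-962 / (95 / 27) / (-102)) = 6338791 / 232560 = 27.26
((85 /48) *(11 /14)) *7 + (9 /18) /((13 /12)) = 12731 /1248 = 10.20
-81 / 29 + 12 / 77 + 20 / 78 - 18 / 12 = -675943 / 174174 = -3.88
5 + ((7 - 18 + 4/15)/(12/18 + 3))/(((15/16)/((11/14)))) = 191/75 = 2.55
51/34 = 3/2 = 1.50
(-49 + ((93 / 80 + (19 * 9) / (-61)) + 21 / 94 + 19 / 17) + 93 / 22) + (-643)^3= -265847752.07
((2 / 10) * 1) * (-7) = -1.40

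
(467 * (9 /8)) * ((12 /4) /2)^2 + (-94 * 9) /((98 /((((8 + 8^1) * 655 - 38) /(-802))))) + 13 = 822108163 /628768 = 1307.49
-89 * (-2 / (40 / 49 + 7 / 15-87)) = -65415 / 31501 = -2.08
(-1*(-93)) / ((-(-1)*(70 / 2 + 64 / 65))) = 6045 / 2339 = 2.58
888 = 888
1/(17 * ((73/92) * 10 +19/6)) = 69/13022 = 0.01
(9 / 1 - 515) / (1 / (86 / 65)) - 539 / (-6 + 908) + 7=-3534187 / 5330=-663.07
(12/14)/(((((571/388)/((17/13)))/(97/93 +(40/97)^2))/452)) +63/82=765773534399/1830318802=418.38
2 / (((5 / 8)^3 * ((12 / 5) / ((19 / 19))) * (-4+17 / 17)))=-256 / 225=-1.14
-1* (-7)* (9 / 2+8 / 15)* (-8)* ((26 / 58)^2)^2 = -120755908 / 10609215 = -11.38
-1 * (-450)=450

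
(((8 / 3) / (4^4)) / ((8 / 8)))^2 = 1 / 9216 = 0.00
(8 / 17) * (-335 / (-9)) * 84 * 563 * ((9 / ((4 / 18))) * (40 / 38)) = 11406830400 / 323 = 35315264.40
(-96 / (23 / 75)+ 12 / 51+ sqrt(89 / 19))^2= 284239296825 / 2904739-244616 * sqrt(1691) / 7429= 96499.62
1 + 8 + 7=16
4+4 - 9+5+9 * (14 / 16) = 95 / 8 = 11.88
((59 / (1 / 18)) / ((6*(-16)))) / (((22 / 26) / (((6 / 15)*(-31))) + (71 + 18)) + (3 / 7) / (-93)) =-499317 / 4013816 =-0.12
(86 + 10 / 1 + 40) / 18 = 68 / 9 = 7.56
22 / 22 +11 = 12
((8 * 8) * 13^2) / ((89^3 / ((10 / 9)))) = 108160 / 6344721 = 0.02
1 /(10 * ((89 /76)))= 38 /445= 0.09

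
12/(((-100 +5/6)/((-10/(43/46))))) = 1.29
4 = 4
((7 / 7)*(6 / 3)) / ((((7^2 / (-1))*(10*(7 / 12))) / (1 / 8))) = -3 / 3430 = -0.00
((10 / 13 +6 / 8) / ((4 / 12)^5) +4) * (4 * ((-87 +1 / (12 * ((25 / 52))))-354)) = -658018.57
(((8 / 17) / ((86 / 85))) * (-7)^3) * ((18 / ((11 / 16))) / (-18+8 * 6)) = -65856 / 473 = -139.23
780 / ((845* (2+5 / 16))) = 192 / 481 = 0.40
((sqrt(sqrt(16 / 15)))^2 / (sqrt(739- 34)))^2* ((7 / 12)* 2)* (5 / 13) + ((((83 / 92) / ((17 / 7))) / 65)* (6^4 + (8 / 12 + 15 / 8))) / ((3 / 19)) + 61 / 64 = 4303710163 / 89743680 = 47.96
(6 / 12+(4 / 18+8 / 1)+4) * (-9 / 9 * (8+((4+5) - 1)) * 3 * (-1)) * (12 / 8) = 916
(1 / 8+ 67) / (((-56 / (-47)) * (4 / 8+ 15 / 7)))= 25239 / 1184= 21.32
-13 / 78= -1 / 6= -0.17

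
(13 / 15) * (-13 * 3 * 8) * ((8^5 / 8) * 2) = -11075584 / 5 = -2215116.80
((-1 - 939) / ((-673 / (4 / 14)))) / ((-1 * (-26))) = 940 / 61243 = 0.02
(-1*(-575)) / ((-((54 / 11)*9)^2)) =-69575 / 236196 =-0.29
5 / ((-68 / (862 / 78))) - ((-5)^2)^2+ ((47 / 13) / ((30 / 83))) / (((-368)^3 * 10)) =-2067765492290317 / 3304128921600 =-625.81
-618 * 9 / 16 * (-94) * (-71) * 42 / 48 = -64961379 / 32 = -2030043.09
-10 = -10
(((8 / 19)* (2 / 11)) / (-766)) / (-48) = 1 / 480282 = 0.00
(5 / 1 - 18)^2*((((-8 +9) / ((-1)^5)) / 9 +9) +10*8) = 15022.22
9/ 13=0.69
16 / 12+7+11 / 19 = 508 / 57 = 8.91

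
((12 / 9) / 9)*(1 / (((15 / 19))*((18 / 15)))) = 38 / 243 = 0.16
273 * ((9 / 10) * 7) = 17199 / 10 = 1719.90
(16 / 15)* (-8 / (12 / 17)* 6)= -1088 / 15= -72.53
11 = 11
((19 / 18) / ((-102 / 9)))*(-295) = 5605 / 204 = 27.48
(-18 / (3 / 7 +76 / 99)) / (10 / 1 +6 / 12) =-1188 / 829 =-1.43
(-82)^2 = 6724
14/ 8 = 7/ 4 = 1.75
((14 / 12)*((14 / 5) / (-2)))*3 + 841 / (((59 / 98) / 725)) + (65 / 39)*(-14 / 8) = 3585155329 / 3540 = 1012755.74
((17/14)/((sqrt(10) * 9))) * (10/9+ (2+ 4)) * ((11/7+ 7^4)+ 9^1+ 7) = 920992 * sqrt(10)/3969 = 733.80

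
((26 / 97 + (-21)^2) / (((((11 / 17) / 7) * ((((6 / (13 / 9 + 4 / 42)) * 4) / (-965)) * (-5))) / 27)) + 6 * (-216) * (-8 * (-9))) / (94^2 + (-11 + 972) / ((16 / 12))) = 132225187 / 840994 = 157.22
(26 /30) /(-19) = -13 /285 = -0.05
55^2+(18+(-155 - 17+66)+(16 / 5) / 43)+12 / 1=634051 / 215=2949.07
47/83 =0.57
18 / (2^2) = 9 / 2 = 4.50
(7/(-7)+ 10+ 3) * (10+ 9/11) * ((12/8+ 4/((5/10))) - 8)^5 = 86751/88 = 985.81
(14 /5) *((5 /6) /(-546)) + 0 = -1 /234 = -0.00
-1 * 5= -5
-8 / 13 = -0.62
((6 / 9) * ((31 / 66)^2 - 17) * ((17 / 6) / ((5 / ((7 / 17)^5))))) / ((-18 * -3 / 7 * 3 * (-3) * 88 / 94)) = 404156903773 / 350094280805280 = 0.00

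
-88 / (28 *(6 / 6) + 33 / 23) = -2024 / 677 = -2.99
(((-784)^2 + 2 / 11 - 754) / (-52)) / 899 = -1688231 / 128557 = -13.13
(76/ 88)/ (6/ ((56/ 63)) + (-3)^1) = 0.23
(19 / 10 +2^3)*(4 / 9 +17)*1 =172.70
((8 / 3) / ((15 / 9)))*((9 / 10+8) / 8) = 89 / 50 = 1.78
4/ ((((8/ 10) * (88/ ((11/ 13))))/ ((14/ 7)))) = 5/ 52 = 0.10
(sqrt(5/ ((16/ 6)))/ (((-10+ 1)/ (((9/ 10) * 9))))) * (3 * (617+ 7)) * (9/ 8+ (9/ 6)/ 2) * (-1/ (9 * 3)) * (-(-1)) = 117 * sqrt(30)/ 4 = 160.21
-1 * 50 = -50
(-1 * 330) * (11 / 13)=-3630 / 13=-279.23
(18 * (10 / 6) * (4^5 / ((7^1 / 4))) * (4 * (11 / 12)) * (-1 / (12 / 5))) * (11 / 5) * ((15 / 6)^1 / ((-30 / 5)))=1548800 / 63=24584.13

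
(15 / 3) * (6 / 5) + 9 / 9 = 7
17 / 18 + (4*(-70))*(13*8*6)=-3144943 / 18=-174719.06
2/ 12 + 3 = 3.17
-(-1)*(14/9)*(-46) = -644/9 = -71.56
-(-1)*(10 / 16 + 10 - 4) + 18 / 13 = 833 / 104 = 8.01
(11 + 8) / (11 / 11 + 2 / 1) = 19 / 3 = 6.33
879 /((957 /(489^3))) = 34260539517 /319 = 107399810.40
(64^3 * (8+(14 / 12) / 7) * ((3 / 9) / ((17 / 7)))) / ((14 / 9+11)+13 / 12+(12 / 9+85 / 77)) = 13846970368 / 757571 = 18278.12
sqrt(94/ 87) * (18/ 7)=6 * sqrt(8178)/ 203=2.67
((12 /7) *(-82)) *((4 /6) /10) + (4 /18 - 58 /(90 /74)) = -56.84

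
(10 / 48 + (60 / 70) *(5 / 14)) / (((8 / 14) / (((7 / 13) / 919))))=605 / 1146912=0.00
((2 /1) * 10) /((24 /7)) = 35 /6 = 5.83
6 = 6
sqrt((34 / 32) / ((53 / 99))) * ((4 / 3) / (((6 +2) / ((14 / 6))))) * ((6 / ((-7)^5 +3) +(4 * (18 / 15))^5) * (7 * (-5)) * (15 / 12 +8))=-40431082966183 * sqrt(9911) / 8906120000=-451944.98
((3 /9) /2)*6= 1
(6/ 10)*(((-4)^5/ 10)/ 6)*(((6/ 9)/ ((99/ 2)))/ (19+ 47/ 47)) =-256/ 37125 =-0.01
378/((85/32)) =12096/85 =142.31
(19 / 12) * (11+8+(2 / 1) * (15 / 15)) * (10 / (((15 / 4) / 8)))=2128 / 3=709.33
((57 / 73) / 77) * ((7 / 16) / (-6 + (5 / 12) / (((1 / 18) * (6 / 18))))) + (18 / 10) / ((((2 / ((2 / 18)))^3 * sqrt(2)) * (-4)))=0.00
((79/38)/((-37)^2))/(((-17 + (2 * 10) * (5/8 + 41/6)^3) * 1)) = 136512/744381315373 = 0.00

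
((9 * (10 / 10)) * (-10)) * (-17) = 1530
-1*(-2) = 2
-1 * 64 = -64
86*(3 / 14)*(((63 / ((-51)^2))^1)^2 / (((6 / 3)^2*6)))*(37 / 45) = 11137 / 30067560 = 0.00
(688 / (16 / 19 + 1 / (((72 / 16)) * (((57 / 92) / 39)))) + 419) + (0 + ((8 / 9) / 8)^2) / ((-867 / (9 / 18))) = 20721037849 / 44523918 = 465.39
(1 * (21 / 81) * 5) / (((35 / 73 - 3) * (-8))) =2555 / 39744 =0.06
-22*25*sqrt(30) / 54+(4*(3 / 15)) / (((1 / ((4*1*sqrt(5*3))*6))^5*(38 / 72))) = -275*sqrt(30) / 27+51597803520*sqrt(15) / 19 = 10517759614.42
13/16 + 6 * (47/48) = 107/16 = 6.69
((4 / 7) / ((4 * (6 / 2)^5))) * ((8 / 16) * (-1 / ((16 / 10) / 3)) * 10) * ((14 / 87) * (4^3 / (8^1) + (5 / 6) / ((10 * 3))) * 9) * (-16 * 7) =50575 / 7047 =7.18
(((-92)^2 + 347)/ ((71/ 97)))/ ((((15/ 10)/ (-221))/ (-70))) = 8814465660/ 71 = 124147403.66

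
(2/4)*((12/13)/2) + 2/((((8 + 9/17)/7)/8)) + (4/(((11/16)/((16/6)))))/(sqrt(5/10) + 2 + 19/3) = 392083737/25732135 - 1536*sqrt(2)/13651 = 15.08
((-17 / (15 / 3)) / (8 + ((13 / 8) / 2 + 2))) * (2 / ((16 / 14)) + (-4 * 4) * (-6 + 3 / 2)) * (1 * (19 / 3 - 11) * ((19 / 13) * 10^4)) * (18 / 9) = 21343840000 / 6747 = 3163456.35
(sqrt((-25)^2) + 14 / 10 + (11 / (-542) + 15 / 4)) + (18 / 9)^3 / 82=6717103 / 222220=30.23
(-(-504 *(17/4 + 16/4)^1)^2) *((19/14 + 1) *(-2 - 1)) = 122257674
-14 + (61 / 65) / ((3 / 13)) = -149 / 15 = -9.93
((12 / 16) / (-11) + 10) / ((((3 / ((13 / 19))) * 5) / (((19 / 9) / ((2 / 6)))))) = 5681 / 1980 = 2.87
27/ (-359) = -27/ 359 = -0.08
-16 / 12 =-1.33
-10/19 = -0.53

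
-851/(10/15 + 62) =-2553/188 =-13.58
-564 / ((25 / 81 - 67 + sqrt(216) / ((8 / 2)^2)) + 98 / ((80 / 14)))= 11.60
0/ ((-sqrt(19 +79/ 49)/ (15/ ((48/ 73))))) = 0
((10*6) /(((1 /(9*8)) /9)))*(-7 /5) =-54432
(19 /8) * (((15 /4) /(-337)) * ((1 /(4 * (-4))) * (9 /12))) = 855 /690176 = 0.00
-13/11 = -1.18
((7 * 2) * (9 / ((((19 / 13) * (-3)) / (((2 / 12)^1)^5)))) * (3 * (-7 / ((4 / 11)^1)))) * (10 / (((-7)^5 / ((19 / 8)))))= -715 / 2370816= -0.00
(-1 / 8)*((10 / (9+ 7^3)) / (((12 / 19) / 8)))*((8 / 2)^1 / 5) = -19 / 528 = -0.04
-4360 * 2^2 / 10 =-1744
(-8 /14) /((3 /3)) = -4 /7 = -0.57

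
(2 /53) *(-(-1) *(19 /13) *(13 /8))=19 /212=0.09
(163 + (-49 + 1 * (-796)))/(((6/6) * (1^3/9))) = -6138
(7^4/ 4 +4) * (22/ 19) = 26587/ 38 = 699.66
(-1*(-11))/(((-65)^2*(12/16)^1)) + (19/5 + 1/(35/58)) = 484493/88725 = 5.46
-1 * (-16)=16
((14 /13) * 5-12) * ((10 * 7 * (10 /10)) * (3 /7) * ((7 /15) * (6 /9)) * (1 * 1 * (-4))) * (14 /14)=9632 /39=246.97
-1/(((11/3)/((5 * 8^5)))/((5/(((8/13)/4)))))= -15974400/11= -1452218.18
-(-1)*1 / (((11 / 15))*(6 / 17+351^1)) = 85 / 21901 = 0.00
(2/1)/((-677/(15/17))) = -30/11509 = -0.00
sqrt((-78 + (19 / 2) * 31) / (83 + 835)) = 0.49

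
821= 821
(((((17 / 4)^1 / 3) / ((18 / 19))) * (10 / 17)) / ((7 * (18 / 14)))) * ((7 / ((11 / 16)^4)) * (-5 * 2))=-108953600 / 3557763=-30.62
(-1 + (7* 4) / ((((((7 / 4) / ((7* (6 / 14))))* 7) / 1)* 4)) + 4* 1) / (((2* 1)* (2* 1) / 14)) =33 / 2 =16.50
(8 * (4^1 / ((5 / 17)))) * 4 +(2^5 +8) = 2376 / 5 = 475.20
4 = 4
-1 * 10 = -10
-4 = -4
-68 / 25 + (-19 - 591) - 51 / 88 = -1349259 / 2200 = -613.30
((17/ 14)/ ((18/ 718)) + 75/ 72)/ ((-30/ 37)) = -922669/ 15120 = -61.02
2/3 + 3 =11/3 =3.67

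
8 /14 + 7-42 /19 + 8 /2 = 1245 /133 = 9.36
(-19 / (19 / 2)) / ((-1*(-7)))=-2 / 7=-0.29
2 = 2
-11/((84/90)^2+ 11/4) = -9900/3259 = -3.04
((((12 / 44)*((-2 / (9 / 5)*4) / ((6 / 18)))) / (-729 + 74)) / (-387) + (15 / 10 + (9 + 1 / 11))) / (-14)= -11812385 / 15614676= -0.76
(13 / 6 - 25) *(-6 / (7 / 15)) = 2055 / 7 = 293.57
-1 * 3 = -3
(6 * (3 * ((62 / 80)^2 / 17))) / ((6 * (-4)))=-0.03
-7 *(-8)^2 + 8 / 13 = -5816 / 13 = -447.38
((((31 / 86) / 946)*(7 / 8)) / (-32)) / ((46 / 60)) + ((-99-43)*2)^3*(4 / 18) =-10972672299332207 / 2155608576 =-5090289.78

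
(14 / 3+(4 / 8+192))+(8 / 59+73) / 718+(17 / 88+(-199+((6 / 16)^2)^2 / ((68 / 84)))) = -73681053199 / 48670887936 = -1.51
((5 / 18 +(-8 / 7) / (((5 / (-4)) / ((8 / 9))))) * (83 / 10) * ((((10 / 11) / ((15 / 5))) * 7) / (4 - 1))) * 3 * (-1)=-19007 / 990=-19.20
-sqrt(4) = -2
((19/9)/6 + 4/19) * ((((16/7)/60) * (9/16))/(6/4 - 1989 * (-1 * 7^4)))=577/228655273140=0.00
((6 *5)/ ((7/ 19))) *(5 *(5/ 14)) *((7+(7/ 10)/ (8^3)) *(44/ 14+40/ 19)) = 134042175/ 25088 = 5342.88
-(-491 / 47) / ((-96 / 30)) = -2455 / 752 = -3.26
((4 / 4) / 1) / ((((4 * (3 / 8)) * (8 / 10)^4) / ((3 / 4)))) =625 / 512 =1.22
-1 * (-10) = 10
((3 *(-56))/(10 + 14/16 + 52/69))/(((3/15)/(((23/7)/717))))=-507840/1534141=-0.33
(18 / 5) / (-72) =-0.05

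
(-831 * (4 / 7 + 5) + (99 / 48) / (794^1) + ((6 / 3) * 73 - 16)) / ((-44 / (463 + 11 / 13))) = 1206491640975 / 25433408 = 47437.28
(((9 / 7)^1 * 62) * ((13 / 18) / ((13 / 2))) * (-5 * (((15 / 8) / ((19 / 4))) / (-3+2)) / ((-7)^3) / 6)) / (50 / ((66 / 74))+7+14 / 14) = -25575 / 192877132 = -0.00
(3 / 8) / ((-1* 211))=-3 / 1688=-0.00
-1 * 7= -7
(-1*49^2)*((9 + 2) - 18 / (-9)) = -31213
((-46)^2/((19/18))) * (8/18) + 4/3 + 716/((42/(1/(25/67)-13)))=716.35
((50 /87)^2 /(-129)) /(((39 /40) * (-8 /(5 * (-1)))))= -0.00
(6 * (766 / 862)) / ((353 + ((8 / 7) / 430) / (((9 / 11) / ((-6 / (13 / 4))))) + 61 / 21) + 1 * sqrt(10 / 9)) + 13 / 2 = 6.51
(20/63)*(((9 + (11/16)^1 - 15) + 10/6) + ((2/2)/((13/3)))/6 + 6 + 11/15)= 3251/3276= 0.99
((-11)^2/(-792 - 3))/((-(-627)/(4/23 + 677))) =-34265/208449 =-0.16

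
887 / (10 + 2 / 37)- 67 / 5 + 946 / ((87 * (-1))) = 1149813 / 17980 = 63.95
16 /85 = 0.19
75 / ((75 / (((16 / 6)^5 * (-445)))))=-14581760 / 243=-60007.24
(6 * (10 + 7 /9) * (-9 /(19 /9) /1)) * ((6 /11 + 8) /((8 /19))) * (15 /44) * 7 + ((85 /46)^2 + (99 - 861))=-7225651099 /512072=-14110.62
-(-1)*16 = 16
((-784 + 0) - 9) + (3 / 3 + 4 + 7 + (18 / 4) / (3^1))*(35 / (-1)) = -2531 / 2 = -1265.50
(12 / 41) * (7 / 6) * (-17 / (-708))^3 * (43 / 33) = 1478813 / 240086407968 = 0.00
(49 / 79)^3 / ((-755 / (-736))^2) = 63729992704 / 281044555975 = 0.23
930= 930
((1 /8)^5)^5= 1 /37778931862957161709568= 0.00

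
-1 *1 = -1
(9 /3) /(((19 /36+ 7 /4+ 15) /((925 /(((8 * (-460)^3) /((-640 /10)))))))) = 999 /75678740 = 0.00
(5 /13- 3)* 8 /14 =-1.49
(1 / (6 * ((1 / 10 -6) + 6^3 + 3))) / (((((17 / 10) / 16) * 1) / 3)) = 800 / 36227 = 0.02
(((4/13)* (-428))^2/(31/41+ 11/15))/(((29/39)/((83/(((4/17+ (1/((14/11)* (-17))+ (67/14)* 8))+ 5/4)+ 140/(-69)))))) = 3685344028611840/106887246973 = 34478.80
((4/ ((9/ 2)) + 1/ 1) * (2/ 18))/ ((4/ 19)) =323/ 324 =1.00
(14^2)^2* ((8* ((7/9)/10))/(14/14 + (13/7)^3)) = 3227.89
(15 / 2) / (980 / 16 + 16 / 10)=50 / 419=0.12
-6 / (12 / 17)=-17 / 2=-8.50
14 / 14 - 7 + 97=91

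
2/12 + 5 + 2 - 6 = 7/6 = 1.17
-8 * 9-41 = -113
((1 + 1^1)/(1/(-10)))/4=-5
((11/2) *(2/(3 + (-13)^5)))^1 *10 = -11/37129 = -0.00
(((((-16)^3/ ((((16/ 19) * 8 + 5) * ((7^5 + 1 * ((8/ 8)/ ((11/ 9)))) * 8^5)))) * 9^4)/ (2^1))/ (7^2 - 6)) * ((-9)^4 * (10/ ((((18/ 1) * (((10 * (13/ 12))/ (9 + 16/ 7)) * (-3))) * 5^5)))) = 78971601159/ 4033283467850000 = 0.00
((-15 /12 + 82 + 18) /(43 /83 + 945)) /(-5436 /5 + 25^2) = -163925 /725450632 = -0.00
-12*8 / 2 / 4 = -12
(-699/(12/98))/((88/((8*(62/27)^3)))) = -1360495388/216513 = -6283.67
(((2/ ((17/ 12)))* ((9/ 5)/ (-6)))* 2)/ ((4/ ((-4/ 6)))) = 12/ 85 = 0.14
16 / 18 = 0.89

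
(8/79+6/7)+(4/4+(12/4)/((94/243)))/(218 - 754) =26248401/27862352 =0.94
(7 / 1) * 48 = 336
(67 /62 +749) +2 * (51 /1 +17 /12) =79507 /93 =854.91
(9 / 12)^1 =3 / 4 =0.75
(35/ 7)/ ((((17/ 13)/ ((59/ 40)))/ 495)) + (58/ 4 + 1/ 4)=381671/ 136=2806.40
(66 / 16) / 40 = 33 / 320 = 0.10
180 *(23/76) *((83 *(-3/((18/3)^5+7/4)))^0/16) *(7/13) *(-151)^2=165193245/3952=41799.91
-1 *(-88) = 88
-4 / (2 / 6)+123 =111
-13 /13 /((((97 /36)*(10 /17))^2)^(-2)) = -55330800625 /8767700496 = -6.31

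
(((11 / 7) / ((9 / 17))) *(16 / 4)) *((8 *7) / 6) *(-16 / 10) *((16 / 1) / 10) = -191488 / 675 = -283.69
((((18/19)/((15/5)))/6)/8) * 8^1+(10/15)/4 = 25/114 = 0.22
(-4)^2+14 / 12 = 103 / 6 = 17.17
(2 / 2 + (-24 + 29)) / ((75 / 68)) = 5.44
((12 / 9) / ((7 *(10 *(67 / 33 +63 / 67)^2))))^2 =0.00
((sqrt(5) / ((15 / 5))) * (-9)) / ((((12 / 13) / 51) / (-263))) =97475.23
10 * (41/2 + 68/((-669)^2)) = 205.00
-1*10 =-10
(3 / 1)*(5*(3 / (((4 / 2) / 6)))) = 135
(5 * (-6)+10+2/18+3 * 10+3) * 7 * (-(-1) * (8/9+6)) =51212/81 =632.25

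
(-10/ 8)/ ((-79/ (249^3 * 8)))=154382490/ 79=1954208.73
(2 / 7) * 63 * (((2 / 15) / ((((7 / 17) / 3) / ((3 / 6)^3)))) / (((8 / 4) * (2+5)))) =153 / 980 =0.16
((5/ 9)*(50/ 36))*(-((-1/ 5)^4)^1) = -1/ 810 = -0.00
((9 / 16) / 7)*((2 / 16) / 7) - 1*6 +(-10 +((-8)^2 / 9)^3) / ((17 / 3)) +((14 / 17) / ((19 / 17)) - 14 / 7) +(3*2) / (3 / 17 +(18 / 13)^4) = 17183101790950817 / 306901534262400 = 55.99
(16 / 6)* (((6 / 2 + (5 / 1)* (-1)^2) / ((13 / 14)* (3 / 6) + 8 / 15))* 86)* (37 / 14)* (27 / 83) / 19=54984960 / 660763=83.21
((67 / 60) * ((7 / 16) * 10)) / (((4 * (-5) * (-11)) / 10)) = 0.22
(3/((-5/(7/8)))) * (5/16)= -21/128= -0.16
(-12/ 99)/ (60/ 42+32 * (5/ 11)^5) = -204974/ 3465765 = -0.06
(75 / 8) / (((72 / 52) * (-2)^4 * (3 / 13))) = 4225 / 2304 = 1.83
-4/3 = -1.33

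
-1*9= -9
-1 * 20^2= -400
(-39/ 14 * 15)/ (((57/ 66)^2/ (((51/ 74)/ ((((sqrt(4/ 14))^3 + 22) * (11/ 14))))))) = -1238242005/ 554328857 + 2297295 * sqrt(14)/ 554328857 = -2.22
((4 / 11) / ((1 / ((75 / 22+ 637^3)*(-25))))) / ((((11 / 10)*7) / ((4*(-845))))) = 9610095161290000 / 9317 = 1031458104678.54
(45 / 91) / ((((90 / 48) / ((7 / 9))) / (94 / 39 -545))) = -169288 / 1521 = -111.30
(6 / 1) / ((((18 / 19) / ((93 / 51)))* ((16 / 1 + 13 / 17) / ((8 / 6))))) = 0.92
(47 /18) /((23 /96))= 752 /69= 10.90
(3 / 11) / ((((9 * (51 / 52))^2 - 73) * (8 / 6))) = 0.04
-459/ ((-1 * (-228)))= -153/ 76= -2.01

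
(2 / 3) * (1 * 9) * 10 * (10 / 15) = 40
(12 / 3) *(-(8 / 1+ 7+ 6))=-84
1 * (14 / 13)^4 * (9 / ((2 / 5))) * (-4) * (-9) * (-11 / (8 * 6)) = -7130970 / 28561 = -249.68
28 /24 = 7 /6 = 1.17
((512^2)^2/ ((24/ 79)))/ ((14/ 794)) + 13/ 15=1347030593044571/ 105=12828862790900.68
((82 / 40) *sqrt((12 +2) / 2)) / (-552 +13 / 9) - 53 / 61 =-53 / 61 - 369 *sqrt(7) / 99100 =-0.88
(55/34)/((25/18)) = 99/85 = 1.16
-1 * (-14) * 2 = 28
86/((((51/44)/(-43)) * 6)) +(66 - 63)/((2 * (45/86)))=-404587/765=-528.87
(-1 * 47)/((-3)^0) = -47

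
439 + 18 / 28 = 6155 / 14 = 439.64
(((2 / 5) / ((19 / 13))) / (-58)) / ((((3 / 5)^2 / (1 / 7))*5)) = -13 / 34713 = -0.00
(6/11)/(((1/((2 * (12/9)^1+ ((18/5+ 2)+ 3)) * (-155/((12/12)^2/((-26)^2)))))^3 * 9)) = -88841376497130428288/891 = -99709737931683982.37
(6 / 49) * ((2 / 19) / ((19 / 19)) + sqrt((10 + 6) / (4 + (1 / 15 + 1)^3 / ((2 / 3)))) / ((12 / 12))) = 12 / 931 + 180 * sqrt(8185) / 80213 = 0.22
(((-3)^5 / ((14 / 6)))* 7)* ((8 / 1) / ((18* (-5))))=324 / 5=64.80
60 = 60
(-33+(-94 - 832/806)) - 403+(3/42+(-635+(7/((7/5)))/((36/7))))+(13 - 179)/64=-72969227/62496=-1167.58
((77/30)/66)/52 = 7/9360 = 0.00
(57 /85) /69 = 19 /1955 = 0.01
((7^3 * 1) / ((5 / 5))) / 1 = 343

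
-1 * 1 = -1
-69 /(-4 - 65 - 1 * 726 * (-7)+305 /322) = -22218 /1614491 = -0.01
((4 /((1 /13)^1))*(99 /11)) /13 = 36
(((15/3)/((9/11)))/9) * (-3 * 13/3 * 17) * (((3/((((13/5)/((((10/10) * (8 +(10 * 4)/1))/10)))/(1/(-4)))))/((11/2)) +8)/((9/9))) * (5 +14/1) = -22091.60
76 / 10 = 38 / 5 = 7.60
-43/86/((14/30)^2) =-225/98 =-2.30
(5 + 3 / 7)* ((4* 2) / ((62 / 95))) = 14440 / 217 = 66.54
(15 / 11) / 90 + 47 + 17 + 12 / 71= 300767 / 4686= 64.18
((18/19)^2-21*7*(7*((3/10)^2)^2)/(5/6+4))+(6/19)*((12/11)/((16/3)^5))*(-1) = -7802103488733/9433825280000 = -0.83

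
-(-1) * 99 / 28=3.54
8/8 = 1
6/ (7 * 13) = 6/ 91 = 0.07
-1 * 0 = 0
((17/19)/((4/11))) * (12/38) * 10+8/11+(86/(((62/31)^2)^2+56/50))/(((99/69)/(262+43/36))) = 85351112591/91777752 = 929.98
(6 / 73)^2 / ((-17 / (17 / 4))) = -9 / 5329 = -0.00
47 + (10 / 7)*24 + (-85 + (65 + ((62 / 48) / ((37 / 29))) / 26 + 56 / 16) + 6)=11446397 / 161616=70.82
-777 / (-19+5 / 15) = 333 / 8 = 41.62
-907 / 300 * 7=-21.16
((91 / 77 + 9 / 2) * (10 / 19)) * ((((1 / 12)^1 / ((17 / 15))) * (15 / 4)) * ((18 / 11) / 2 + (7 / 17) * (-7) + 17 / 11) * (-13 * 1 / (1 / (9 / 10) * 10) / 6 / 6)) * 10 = 11821875 / 85044608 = 0.14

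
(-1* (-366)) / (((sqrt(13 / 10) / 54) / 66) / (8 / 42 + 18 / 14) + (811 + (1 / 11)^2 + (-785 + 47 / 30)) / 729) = 745331840898527520 / 77026691025407 -374526603685080* sqrt(130) / 77026691025407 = 9620.84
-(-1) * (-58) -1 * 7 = -65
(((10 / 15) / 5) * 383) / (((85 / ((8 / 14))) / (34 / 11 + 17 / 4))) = 2.52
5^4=625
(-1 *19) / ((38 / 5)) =-5 / 2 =-2.50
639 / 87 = 213 / 29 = 7.34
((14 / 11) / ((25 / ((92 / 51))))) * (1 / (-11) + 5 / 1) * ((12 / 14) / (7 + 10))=19872 / 874225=0.02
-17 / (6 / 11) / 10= -187 / 60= -3.12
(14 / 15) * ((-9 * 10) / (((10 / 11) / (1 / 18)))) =-77 / 15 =-5.13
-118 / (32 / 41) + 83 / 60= -35953 / 240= -149.80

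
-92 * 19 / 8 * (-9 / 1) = 3933 / 2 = 1966.50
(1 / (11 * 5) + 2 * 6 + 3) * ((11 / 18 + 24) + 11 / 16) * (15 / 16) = 1504559 / 4224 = 356.19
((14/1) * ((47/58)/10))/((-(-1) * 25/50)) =329/145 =2.27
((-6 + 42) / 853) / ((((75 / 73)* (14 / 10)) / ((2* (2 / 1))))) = 3504 / 29855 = 0.12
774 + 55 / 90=13943 / 18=774.61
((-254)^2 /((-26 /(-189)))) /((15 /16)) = 32516064 /65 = 500247.14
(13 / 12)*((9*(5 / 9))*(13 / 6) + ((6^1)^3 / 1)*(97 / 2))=817973 / 72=11360.74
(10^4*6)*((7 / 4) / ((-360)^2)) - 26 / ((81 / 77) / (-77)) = 1233757 / 648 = 1903.95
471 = 471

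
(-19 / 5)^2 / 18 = 361 / 450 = 0.80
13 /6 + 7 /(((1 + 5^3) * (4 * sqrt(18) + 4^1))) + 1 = sqrt(2) /408 + 3875 /1224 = 3.17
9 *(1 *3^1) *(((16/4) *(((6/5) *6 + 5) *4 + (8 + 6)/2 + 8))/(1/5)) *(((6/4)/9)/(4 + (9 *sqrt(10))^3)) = -2871/66430123 + 10464795 *sqrt(10)/132860246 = 0.25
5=5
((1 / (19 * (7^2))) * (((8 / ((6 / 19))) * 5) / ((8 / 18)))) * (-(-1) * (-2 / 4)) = -15 / 98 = -0.15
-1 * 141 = -141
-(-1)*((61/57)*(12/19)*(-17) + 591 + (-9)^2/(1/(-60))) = -1545257/361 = -4280.49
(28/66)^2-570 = -620534/1089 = -569.82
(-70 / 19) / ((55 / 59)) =-826 / 209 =-3.95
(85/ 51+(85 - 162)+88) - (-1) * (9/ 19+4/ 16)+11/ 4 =920/ 57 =16.14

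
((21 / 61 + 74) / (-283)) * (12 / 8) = -13605 / 34526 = -0.39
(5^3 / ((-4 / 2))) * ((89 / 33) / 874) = -11125 / 57684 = -0.19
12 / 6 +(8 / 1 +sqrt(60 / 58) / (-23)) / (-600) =sqrt(870) / 400200 +149 / 75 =1.99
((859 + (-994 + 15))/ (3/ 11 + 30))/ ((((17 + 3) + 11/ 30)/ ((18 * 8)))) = -633600/ 22607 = -28.03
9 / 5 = 1.80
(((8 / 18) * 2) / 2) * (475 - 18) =1828 / 9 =203.11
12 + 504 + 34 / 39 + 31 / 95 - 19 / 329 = 630365656 / 1218945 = 517.14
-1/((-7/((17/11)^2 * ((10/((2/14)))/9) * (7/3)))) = 20230/3267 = 6.19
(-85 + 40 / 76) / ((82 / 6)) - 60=-66.18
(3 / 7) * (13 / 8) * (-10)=-195 / 28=-6.96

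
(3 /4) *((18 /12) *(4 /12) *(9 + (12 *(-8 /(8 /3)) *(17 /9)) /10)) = 33 /40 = 0.82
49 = 49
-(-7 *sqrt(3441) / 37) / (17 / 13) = 91 *sqrt(3441) / 629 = 8.49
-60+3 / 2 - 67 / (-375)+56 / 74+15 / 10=-777896 / 13875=-56.06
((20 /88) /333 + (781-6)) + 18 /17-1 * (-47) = 102505477 /124542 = 823.06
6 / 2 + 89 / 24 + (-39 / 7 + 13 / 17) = 5431 / 2856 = 1.90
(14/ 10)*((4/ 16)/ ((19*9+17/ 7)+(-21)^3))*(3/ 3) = -49/ 1272260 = -0.00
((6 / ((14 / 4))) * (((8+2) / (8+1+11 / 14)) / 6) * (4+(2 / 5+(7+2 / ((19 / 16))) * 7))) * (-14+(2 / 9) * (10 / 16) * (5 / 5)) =-6180614 / 23427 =-263.82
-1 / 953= -0.00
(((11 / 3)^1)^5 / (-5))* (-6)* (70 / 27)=4509428 / 2187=2061.92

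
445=445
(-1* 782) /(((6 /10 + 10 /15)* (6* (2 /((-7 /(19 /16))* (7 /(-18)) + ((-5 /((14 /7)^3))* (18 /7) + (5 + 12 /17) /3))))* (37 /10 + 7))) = -121088675 /9734004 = -12.44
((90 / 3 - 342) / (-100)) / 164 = 39 / 2050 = 0.02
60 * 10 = 600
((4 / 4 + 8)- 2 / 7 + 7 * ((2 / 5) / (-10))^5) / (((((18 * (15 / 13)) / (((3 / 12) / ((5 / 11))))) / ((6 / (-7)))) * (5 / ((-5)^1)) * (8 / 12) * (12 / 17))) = 120679514813 / 287109375000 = 0.42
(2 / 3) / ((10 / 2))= 2 / 15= 0.13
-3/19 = -0.16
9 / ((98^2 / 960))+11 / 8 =43691 / 19208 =2.27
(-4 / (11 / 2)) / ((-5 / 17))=136 / 55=2.47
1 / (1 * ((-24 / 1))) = -1 / 24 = -0.04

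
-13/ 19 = -0.68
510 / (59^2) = 0.15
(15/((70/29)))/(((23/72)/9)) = 28188/161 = 175.08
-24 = -24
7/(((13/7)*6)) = 49/78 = 0.63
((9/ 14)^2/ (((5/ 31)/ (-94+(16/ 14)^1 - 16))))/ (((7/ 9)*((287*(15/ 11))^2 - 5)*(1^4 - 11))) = 33607629/ 143536582000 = 0.00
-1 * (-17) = 17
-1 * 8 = -8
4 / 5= 0.80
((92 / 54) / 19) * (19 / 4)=23 / 54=0.43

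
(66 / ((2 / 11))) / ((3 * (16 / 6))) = 363 / 8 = 45.38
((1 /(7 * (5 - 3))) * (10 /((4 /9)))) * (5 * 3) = 675 /28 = 24.11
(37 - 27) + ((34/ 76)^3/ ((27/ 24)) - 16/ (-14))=4849409/ 432117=11.22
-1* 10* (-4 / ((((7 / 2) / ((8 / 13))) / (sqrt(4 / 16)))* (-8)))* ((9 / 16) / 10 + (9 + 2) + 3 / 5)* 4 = -1865 / 91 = -20.49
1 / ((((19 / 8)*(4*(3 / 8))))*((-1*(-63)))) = 16 / 3591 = 0.00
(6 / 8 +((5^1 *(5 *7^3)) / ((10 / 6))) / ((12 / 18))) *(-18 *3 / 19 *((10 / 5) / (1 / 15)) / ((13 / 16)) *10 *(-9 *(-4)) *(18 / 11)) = -1296369619200 / 2717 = -477132726.98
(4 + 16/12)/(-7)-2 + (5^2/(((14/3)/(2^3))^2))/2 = 4994/147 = 33.97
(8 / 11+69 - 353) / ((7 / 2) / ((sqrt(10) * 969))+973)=-16267461766560 / 55876329681403+6038808 * sqrt(10) / 55876329681403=-0.29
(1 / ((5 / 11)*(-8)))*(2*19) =-209 / 20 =-10.45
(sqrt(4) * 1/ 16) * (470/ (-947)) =-235/ 3788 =-0.06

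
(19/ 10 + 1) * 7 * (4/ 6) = 203/ 15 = 13.53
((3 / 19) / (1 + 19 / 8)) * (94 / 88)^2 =2209 / 41382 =0.05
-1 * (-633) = 633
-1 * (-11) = 11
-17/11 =-1.55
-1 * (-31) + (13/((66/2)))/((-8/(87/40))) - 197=-584697/3520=-166.11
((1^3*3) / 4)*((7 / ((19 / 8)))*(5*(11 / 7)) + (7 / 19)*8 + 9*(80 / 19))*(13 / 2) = 312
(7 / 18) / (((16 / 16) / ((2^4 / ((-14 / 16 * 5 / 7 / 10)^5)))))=-58720256 / 9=-6524472.89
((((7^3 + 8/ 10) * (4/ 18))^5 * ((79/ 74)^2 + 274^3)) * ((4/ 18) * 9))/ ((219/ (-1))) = -488994963702633.19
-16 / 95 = -0.17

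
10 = 10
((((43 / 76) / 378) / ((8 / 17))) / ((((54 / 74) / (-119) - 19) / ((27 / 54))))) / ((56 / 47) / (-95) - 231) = 108052765 / 298313691830784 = 0.00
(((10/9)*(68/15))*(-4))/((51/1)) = -32/81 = -0.40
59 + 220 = 279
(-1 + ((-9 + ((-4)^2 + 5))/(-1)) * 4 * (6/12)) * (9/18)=-25/2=-12.50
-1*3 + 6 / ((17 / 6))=-15 / 17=-0.88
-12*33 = -396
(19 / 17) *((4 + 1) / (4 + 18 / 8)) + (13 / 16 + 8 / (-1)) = -8559 / 1360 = -6.29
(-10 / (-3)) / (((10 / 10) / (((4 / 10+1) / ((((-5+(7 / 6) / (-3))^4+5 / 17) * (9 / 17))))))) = 15730848 / 1505522657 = 0.01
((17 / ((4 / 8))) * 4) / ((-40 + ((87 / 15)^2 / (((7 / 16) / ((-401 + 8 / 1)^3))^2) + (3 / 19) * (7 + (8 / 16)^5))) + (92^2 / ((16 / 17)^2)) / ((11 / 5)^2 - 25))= 3646540800 / 17361903715192329204284327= 0.00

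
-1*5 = -5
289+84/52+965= 16323/13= 1255.62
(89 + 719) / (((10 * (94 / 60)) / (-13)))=-670.47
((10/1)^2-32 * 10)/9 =-220/9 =-24.44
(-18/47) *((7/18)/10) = -7/470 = -0.01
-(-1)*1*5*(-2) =-10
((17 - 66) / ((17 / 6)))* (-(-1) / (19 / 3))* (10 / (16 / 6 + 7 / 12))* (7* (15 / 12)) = -73.52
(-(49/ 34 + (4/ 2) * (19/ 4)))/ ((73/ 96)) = -17856/ 1241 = -14.39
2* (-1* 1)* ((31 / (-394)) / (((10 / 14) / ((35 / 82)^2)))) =0.04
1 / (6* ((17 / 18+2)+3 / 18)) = 3 / 56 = 0.05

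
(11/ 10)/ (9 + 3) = 11/ 120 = 0.09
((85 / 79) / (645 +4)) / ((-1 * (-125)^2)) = -17 / 160221875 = -0.00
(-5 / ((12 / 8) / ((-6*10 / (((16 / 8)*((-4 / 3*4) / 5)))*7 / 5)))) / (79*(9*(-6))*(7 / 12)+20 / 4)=525 / 9934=0.05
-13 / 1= -13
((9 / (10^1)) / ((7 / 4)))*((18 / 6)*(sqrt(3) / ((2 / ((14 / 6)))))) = 9*sqrt(3) / 5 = 3.12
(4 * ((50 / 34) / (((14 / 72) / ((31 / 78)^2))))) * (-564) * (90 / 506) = -2439018000 / 5088083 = -479.36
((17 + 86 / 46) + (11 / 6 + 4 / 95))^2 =73966049089 / 171872100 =430.36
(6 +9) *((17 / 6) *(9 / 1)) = 765 / 2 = 382.50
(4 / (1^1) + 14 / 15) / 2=2.47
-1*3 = -3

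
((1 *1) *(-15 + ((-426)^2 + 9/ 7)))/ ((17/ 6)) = 7621416/ 119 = 64045.51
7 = 7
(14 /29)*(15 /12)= 35 /58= 0.60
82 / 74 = 41 / 37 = 1.11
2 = 2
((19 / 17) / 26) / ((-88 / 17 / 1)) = -19 / 2288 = -0.01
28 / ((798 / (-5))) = -0.18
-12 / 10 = -6 / 5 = -1.20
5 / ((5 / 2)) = 2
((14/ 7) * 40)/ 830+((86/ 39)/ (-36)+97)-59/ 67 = 375370189/ 3903822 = 96.15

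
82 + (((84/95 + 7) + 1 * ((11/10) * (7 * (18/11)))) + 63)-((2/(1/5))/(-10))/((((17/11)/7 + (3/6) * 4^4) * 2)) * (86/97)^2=1460430241967/8825030415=165.49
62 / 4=31 / 2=15.50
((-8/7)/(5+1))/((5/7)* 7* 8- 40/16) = -8/1575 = -0.01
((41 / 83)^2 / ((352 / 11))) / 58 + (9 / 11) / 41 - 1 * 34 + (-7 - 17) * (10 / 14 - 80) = 1868.88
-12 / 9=-4 / 3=-1.33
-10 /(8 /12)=-15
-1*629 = -629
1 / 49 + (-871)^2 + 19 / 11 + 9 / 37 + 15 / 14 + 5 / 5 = 30259316957 / 39886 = 758645.06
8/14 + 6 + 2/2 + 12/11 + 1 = 744/77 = 9.66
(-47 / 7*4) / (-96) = 47 / 168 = 0.28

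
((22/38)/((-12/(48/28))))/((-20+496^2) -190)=-1/2972018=-0.00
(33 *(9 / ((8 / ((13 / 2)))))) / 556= 3861 / 8896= 0.43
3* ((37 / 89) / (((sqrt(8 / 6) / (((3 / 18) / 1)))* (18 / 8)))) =37* sqrt(3) / 801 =0.08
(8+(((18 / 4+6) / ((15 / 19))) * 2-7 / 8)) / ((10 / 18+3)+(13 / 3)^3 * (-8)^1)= -1917 / 36800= -0.05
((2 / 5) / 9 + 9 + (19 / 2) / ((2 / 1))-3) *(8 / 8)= 1943 / 180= 10.79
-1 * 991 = -991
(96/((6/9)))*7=1008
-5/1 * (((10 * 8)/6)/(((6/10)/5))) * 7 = -3888.89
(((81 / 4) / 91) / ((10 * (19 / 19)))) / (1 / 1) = 81 / 3640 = 0.02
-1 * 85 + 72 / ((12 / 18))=23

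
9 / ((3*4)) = 3 / 4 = 0.75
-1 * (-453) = 453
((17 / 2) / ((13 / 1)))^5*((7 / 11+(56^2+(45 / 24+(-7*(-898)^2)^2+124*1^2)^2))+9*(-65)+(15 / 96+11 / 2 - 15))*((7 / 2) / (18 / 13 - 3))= -338297559454278161636458514530982275 / 1286844416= -262889246942404389029464900.00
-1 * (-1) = 1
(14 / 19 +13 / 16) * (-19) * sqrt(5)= -471 * sqrt(5) / 16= -65.82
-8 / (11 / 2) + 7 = 61 / 11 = 5.55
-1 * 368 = -368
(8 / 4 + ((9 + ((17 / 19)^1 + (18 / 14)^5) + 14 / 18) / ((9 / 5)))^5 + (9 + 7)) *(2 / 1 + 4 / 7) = 704447809019850932300525702930485557919348 / 9005329957194166181557866013599029739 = 78225.65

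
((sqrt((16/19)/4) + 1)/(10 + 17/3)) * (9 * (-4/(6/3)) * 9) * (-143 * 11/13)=117612 * sqrt(19)/893 + 58806/47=1825.28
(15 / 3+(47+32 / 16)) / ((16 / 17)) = 459 / 8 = 57.38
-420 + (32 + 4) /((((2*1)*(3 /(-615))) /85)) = -314070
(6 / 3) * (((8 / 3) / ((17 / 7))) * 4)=448 / 51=8.78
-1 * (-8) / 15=8 / 15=0.53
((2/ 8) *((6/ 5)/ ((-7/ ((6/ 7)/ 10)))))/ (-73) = 9/ 178850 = 0.00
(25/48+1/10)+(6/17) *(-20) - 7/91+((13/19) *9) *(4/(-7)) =-70781003/7054320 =-10.03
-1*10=-10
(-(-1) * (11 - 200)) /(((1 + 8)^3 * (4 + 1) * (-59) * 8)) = 7 /63720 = 0.00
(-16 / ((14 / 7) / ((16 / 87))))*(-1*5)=640 / 87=7.36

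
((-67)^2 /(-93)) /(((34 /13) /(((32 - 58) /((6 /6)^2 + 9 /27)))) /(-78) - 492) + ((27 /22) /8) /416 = 1087192145409 /11040121371136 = 0.10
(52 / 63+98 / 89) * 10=108020 / 5607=19.27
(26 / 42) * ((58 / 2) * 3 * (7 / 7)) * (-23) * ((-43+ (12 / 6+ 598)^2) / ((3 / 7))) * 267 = -277785656083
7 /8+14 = 119 /8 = 14.88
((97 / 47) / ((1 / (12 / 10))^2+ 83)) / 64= 873 / 2265776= 0.00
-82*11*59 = -53218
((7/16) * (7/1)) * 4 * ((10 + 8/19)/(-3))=-1617/38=-42.55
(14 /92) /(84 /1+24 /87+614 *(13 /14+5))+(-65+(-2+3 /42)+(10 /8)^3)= -506185135595 /7790411328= -64.98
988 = 988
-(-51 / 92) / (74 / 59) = 0.44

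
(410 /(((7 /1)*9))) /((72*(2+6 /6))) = 205 /6804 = 0.03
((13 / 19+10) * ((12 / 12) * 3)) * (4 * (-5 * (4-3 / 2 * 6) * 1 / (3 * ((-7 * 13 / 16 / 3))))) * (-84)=11692800 / 247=47339.27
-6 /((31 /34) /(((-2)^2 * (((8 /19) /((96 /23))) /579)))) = -0.00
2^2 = 4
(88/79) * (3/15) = 88/395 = 0.22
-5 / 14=-0.36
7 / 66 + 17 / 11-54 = -3455 / 66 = -52.35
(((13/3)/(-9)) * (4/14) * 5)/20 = -13/378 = -0.03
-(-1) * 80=80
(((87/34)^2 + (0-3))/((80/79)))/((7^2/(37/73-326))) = -7698065019/330800960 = -23.27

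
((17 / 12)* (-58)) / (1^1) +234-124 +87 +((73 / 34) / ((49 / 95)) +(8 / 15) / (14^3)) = 3469334 / 29155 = 119.00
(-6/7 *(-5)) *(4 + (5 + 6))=450/7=64.29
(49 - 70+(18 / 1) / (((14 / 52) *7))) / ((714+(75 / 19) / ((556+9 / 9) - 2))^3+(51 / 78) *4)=-844599721537 / 26852935549441751911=-0.00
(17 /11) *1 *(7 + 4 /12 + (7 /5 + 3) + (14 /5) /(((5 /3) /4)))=23528 /825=28.52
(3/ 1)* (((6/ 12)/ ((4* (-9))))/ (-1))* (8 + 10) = 3/ 4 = 0.75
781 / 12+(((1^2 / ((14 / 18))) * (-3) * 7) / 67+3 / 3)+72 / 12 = 57631 / 804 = 71.68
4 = 4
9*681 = 6129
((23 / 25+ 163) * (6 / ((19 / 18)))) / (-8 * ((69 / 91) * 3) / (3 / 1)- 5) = -84.20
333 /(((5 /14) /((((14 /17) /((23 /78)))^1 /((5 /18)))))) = 9374.55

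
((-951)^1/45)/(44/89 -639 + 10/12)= 0.03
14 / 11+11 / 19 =387 / 209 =1.85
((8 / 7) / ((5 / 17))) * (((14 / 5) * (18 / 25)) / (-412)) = -1224 / 64375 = -0.02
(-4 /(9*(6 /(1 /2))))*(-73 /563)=0.00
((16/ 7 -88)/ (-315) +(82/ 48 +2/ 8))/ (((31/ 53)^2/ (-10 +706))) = 213672203/ 47089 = 4537.62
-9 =-9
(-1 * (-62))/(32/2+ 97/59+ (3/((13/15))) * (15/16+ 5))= 760864/468753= 1.62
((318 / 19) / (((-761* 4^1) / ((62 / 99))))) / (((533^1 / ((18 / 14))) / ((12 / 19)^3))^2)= -132461236224 / 104160497772910588009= -0.00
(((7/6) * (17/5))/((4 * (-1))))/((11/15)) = -119/88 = -1.35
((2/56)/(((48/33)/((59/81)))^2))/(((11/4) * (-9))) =-38291/105815808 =-0.00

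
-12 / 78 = -2 / 13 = -0.15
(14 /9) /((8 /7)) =49 /36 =1.36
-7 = -7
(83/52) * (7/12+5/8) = 2407/1248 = 1.93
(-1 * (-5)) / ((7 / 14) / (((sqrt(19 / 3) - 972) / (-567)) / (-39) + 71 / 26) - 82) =-17328008439745 / 283534410489179 + 221130 * sqrt(57) / 283534410489179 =-0.06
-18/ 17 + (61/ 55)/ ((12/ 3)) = -2923/ 3740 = -0.78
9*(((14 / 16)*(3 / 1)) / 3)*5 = 315 / 8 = 39.38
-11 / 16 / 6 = -11 / 96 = -0.11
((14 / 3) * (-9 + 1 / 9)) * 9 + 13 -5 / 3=-362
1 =1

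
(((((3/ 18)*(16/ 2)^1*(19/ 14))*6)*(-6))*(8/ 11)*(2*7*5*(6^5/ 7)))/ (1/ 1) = -283668480/ 77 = -3684006.23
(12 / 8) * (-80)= -120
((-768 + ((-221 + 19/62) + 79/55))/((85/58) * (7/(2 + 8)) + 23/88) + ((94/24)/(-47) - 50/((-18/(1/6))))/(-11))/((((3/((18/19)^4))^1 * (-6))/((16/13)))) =44539966574496/1054326212225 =42.24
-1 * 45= -45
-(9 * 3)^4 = -531441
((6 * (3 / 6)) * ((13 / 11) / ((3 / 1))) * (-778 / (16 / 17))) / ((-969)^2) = -5057 / 4860504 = -0.00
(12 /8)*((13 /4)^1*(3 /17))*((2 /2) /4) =117 /544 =0.22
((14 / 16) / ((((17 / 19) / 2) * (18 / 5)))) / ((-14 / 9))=-95 / 272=-0.35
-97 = -97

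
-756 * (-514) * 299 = 116186616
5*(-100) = -500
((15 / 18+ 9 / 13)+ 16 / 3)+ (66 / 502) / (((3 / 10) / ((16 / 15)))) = 143437 / 19578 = 7.33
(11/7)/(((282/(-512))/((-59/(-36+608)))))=3776/12831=0.29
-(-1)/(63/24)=8/21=0.38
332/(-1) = -332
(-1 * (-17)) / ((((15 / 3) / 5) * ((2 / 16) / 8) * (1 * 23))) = 1088 / 23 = 47.30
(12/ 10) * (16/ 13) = 96/ 65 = 1.48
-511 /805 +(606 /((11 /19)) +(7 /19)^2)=477775812 /456665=1046.23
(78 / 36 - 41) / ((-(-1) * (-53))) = 233 / 318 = 0.73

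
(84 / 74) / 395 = 42 / 14615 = 0.00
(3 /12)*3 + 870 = 870.75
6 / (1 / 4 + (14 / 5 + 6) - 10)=-120 / 19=-6.32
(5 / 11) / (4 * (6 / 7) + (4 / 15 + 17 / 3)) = 525 / 10813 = 0.05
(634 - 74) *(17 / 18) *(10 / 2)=23800 / 9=2644.44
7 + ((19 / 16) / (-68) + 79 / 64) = 2235 / 272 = 8.22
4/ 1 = 4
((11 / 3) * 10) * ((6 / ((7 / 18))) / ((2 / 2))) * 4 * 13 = 205920 / 7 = 29417.14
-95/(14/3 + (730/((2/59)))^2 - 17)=-285/1391268638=-0.00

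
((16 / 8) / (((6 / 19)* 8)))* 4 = 19 / 6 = 3.17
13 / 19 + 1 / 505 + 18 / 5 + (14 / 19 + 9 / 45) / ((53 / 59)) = 2710029 / 508535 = 5.33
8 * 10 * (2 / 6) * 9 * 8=1920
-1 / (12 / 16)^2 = -1.78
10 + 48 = 58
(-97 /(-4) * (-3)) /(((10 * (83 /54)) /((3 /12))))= -7857 /6640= -1.18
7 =7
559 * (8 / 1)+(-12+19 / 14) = 62459 / 14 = 4461.36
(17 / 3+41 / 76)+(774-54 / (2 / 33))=-25261 / 228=-110.79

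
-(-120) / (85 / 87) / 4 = 522 / 17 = 30.71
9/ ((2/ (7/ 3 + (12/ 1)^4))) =186645/ 2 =93322.50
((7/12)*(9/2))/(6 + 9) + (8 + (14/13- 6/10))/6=2477/1560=1.59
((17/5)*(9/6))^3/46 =132651/46000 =2.88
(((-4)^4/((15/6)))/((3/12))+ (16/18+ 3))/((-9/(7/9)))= -130249/3645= -35.73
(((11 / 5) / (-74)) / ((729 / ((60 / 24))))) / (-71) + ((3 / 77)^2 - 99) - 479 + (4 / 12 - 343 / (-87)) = -755664486787061 / 1317125144412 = -573.72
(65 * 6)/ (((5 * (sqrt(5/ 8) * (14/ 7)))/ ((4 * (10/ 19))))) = 624 * sqrt(10)/ 19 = 103.86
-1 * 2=-2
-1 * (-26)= 26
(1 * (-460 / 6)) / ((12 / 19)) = -2185 / 18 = -121.39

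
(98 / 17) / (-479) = -98 / 8143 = -0.01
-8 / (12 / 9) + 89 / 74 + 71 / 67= -3.74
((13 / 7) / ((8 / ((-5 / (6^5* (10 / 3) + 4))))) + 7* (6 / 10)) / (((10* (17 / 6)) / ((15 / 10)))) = 274376691 / 1233982400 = 0.22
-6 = -6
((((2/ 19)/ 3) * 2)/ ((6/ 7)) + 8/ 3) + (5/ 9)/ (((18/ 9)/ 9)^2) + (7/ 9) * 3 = 11171/ 684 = 16.33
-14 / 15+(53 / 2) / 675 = -0.89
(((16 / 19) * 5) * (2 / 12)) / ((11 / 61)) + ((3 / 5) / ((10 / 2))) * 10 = 15962 / 3135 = 5.09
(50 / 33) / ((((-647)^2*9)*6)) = 25 / 372980619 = 0.00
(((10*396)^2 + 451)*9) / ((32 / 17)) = 2399353803 / 32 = 74979806.34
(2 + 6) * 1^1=8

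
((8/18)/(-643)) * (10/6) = -20/17361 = -0.00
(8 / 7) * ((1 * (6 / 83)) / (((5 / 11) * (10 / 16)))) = 4224 / 14525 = 0.29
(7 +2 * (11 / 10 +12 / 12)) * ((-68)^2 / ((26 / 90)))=2330496 / 13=179268.92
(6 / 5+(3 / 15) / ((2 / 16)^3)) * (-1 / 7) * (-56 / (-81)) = -10.23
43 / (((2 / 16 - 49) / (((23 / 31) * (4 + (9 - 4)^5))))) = -1076376 / 527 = -2042.46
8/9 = 0.89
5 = 5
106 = 106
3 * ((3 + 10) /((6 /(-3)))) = -39 /2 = -19.50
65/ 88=0.74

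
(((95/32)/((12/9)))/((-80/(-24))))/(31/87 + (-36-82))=-14877/2620160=-0.01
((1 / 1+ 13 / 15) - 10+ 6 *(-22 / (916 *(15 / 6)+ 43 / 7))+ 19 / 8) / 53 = -0.11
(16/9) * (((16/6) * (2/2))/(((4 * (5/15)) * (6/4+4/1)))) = 64/99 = 0.65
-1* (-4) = 4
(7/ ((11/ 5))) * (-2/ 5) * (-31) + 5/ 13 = 5697/ 143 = 39.84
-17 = -17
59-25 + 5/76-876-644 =-112931/76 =-1485.93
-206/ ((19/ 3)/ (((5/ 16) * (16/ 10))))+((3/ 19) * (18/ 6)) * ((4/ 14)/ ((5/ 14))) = -1509/ 95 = -15.88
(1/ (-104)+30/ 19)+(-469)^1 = -923643/ 1976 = -467.43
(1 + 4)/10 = 1/2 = 0.50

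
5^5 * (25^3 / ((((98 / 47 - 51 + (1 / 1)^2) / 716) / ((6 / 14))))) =-1232373046875 / 3941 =-312705670.36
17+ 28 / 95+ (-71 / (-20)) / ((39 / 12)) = 22708 / 1235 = 18.39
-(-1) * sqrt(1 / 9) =1 / 3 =0.33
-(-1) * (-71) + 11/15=-1054/15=-70.27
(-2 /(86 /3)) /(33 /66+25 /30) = -9 /172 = -0.05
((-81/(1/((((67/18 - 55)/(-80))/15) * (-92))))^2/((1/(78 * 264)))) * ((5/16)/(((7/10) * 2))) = 5220115718103/11200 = 466081760.54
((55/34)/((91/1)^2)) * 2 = 55/140777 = 0.00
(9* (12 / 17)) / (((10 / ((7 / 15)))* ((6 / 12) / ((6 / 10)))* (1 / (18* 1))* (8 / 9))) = 15309 / 2125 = 7.20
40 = 40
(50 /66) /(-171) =-25 /5643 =-0.00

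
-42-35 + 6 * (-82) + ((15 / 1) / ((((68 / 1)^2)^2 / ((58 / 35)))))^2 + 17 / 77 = -35038362176753613509 / 61602746543292416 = -568.78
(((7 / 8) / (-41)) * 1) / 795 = -7 / 260760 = -0.00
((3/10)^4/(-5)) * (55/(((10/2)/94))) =-41877/25000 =-1.68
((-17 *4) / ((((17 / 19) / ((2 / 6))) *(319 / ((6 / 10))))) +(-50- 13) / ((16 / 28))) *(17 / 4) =-11962883 / 25520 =-468.77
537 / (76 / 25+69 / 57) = 85025 / 673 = 126.34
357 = 357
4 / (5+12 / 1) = 4 / 17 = 0.24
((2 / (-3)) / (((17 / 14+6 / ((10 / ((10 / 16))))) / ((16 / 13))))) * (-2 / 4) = 896 / 3471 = 0.26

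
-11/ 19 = -0.58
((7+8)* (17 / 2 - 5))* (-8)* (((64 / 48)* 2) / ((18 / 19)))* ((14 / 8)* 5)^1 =-93100 / 9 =-10344.44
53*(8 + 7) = 795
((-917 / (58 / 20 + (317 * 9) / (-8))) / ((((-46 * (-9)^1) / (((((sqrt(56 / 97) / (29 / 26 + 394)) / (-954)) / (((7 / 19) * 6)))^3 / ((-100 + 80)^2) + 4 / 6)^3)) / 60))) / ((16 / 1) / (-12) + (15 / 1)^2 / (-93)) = -38018070037044521933503445655067615766823971169729157603469 / 1281598033358233869040575089263874193226518113110628181780975 + 5156124978760579457499191344601354838617166637684888497908748894587 * sqrt(1358) / 750865478472803616078789443401032736183521453684379520164521250881905468146120959163530000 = -0.03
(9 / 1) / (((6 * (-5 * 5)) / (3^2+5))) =-0.84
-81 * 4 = -324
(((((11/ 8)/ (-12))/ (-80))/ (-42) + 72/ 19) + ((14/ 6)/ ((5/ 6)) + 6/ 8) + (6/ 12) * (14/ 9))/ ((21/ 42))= 16582501/ 1021440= 16.23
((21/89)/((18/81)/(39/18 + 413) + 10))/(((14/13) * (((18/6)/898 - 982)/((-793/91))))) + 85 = 3489896444973893/41057511323906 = 85.00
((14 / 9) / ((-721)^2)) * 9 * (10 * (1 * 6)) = 120 / 74263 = 0.00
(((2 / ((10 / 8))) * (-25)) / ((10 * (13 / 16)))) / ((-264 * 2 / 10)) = 40 / 429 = 0.09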